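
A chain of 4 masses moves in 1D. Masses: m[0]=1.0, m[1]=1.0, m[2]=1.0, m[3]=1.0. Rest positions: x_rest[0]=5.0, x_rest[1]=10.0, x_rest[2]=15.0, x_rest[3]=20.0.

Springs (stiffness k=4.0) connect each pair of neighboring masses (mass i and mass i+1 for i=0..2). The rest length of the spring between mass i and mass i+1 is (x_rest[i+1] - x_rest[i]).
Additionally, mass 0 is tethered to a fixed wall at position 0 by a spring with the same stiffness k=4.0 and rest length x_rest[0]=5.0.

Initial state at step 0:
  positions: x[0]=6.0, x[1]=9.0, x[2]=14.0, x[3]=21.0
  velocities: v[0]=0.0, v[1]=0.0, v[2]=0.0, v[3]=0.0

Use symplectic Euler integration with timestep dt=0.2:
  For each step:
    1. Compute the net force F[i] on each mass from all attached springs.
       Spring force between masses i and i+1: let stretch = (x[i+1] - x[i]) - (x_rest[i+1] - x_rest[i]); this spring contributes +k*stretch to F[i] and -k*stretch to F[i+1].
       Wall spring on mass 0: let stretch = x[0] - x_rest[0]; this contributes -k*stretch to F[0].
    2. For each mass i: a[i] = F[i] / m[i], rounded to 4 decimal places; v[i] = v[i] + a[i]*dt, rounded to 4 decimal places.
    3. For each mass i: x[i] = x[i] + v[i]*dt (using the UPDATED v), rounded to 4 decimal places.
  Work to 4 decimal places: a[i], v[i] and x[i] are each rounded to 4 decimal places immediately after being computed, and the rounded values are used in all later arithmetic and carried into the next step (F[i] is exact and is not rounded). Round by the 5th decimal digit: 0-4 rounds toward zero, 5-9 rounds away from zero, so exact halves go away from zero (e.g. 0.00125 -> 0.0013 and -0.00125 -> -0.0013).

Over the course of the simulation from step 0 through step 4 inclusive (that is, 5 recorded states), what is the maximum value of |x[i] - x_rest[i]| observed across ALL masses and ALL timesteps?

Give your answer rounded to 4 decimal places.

Step 0: x=[6.0000 9.0000 14.0000 21.0000] v=[0.0000 0.0000 0.0000 0.0000]
Step 1: x=[5.5200 9.3200 14.3200 20.6800] v=[-2.4000 1.6000 1.6000 -1.6000]
Step 2: x=[4.7648 9.8320 14.8576 20.1424] v=[-3.7760 2.5600 2.6880 -2.6880]
Step 3: x=[4.0580 10.3373 15.4367 19.5592] v=[-3.5341 2.5267 2.8954 -2.9158]
Step 4: x=[3.7066 10.6539 15.8595 19.1164] v=[-1.7571 1.5828 2.1139 -2.2138]
Max displacement = 1.2934

Answer: 1.2934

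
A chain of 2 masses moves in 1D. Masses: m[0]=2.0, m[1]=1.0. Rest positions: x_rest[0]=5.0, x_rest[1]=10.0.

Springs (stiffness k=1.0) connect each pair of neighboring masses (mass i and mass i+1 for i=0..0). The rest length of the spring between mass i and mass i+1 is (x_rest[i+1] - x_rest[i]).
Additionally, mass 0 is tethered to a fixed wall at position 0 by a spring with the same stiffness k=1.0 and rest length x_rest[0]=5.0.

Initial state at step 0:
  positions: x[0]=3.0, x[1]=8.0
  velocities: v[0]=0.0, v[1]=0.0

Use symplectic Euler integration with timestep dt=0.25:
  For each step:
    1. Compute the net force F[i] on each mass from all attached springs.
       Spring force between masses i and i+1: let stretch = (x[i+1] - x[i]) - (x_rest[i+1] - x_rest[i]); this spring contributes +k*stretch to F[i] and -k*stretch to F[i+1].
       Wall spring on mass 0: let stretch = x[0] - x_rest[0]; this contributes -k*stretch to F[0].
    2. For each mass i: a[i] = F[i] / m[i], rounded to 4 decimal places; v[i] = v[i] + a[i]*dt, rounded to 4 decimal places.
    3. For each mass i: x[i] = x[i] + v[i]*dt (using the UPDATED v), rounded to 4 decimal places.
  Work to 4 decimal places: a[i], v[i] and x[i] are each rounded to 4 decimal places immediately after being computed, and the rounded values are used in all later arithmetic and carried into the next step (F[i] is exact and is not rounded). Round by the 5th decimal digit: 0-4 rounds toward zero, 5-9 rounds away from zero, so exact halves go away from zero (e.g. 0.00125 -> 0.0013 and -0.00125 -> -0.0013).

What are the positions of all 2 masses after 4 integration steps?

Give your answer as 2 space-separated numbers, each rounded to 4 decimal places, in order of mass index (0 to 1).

Step 0: x=[3.0000 8.0000] v=[0.0000 0.0000]
Step 1: x=[3.0625 8.0000] v=[0.2500 0.0000]
Step 2: x=[3.1836 8.0039] v=[0.4844 0.0156]
Step 3: x=[3.3559 8.0190] v=[0.6890 0.0605]
Step 4: x=[3.5690 8.0552] v=[0.8524 0.1447]

Answer: 3.5690 8.0552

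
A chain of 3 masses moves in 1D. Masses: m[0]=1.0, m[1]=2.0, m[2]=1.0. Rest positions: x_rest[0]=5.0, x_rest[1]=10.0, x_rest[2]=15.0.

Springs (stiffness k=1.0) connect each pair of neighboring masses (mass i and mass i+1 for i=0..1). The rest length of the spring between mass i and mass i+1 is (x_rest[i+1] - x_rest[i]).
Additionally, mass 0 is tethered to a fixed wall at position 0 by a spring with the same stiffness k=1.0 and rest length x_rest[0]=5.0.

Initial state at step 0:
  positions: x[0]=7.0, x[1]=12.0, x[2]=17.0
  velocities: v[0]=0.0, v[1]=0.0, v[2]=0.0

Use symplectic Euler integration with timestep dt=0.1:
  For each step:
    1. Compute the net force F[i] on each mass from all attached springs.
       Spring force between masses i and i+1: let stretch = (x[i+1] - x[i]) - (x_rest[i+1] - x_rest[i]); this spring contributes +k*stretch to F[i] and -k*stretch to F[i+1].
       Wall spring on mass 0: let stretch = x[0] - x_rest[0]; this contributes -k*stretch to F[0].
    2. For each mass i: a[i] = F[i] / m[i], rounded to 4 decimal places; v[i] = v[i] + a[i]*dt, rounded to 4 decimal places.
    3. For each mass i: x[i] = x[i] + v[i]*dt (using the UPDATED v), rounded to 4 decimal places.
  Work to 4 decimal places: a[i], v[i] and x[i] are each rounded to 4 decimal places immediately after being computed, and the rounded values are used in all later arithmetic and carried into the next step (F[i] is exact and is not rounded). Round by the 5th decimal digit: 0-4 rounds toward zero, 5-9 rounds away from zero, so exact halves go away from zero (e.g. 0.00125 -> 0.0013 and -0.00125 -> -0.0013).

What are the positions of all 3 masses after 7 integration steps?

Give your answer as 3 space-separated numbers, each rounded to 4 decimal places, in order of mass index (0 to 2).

Step 0: x=[7.0000 12.0000 17.0000] v=[0.0000 0.0000 0.0000]
Step 1: x=[6.9800 12.0000 17.0000] v=[-0.2000 0.0000 0.0000]
Step 2: x=[6.9404 11.9999 17.0000] v=[-0.3960 -0.0010 0.0000]
Step 3: x=[6.8820 11.9995 17.0000] v=[-0.5841 -0.0040 0.0000]
Step 4: x=[6.8059 11.9985 17.0000] v=[-0.7606 -0.0099 -0.0001]
Step 5: x=[6.7137 11.9966 17.0000] v=[-0.9219 -0.0195 -0.0003]
Step 6: x=[6.6072 11.9933 16.9999] v=[-1.0650 -0.0335 -0.0006]
Step 7: x=[6.4885 11.9881 16.9998] v=[-1.1871 -0.0525 -0.0013]

Answer: 6.4885 11.9881 16.9998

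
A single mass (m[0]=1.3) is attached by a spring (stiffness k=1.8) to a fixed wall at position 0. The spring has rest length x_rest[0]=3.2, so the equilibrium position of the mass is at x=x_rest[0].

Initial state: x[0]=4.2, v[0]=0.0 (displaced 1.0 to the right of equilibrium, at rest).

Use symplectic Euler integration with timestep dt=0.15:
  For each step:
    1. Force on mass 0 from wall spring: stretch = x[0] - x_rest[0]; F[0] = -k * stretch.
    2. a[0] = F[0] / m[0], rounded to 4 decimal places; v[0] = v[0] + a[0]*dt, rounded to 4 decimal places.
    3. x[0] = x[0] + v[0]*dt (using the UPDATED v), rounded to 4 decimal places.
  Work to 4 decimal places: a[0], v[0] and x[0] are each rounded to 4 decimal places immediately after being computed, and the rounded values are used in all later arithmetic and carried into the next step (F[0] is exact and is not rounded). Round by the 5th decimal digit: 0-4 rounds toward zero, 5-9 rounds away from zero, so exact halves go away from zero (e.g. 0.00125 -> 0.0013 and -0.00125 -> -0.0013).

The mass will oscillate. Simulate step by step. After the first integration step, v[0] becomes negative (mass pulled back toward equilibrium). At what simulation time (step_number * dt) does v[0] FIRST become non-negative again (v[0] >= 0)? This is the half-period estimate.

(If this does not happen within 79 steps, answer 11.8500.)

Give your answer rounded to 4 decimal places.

Answer: 2.7000

Derivation:
Step 0: x=[4.2000] v=[0.0000]
Step 1: x=[4.1688] v=[-0.2077]
Step 2: x=[4.1075] v=[-0.4089]
Step 3: x=[4.0179] v=[-0.5974]
Step 4: x=[3.9028] v=[-0.7673]
Step 5: x=[3.7658] v=[-0.9133]
Step 6: x=[3.6112] v=[-1.0308]
Step 7: x=[3.4438] v=[-1.1162]
Step 8: x=[3.2688] v=[-1.1668]
Step 9: x=[3.0916] v=[-1.1811]
Step 10: x=[2.9178] v=[-1.1586]
Step 11: x=[2.7528] v=[-1.1000]
Step 12: x=[2.6017] v=[-1.0071]
Step 13: x=[2.4693] v=[-0.8828]
Step 14: x=[2.3597] v=[-0.7310]
Step 15: x=[2.2762] v=[-0.5565]
Step 16: x=[2.2215] v=[-0.3646]
Step 17: x=[2.1973] v=[-0.1614]
Step 18: x=[2.2043] v=[0.0469]
First v>=0 after going negative at step 18, time=2.7000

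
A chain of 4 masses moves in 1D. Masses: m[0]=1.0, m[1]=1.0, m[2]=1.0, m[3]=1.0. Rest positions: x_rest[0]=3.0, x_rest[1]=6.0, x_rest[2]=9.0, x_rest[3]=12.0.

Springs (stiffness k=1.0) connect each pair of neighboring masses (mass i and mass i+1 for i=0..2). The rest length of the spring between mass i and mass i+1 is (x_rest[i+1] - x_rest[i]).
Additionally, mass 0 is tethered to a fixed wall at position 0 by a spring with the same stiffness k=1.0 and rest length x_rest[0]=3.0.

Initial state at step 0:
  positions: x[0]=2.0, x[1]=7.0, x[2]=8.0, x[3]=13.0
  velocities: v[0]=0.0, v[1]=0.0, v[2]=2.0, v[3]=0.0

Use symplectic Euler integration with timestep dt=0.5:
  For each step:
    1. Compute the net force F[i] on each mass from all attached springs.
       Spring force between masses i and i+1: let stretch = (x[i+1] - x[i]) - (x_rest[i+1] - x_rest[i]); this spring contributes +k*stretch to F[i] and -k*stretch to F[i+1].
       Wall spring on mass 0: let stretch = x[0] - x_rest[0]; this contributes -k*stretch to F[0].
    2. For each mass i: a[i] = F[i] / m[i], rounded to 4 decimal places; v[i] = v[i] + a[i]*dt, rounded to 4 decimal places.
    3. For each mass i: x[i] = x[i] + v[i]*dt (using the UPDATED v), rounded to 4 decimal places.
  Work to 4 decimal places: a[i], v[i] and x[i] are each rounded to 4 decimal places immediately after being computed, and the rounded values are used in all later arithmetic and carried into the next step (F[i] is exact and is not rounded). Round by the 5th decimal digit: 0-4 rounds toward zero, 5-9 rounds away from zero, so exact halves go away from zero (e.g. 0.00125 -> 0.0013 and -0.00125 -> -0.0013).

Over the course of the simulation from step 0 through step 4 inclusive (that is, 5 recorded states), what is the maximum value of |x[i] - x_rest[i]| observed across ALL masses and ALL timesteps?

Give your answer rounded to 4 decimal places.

Step 0: x=[2.0000 7.0000 8.0000 13.0000] v=[0.0000 0.0000 2.0000 0.0000]
Step 1: x=[2.7500 6.0000 10.0000 12.5000] v=[1.5000 -2.0000 4.0000 -1.0000]
Step 2: x=[3.6250 5.1875 11.6250 12.1250] v=[1.7500 -1.6250 3.2500 -0.7500]
Step 3: x=[3.9844 5.5938 11.7657 12.3750] v=[0.7188 0.8125 0.2813 0.5000]
Step 4: x=[3.7501 7.1407 10.5157 13.2227] v=[-0.4687 3.0938 -2.5000 1.6954]
Max displacement = 2.7657

Answer: 2.7657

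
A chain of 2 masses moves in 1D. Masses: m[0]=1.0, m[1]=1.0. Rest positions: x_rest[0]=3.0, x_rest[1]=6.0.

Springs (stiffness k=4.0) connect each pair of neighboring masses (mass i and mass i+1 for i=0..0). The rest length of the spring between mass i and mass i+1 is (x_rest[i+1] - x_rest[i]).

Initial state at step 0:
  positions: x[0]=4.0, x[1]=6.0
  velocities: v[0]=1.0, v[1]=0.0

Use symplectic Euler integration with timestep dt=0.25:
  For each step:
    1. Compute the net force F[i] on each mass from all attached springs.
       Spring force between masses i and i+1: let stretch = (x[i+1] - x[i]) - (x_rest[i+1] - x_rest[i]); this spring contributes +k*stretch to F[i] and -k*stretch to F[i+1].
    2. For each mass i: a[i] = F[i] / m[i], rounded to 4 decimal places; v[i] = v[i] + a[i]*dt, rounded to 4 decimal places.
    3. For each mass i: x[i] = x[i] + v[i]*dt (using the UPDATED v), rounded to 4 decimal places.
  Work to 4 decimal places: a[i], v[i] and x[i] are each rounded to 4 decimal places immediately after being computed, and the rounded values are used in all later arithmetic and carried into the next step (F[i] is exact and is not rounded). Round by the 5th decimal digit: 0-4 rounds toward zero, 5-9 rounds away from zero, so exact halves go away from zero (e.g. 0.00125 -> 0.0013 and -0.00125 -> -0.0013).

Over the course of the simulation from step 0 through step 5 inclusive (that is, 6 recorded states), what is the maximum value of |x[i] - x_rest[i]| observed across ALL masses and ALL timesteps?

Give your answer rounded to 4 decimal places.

Step 0: x=[4.0000 6.0000] v=[1.0000 0.0000]
Step 1: x=[4.0000 6.2500] v=[0.0000 1.0000]
Step 2: x=[3.8125 6.6875] v=[-0.7500 1.7500]
Step 3: x=[3.5938 7.1563] v=[-0.8750 1.8750]
Step 4: x=[3.5157 7.4844] v=[-0.3125 1.3125]
Step 5: x=[3.6798 7.5704] v=[0.6562 0.3438]
Max displacement = 1.5704

Answer: 1.5704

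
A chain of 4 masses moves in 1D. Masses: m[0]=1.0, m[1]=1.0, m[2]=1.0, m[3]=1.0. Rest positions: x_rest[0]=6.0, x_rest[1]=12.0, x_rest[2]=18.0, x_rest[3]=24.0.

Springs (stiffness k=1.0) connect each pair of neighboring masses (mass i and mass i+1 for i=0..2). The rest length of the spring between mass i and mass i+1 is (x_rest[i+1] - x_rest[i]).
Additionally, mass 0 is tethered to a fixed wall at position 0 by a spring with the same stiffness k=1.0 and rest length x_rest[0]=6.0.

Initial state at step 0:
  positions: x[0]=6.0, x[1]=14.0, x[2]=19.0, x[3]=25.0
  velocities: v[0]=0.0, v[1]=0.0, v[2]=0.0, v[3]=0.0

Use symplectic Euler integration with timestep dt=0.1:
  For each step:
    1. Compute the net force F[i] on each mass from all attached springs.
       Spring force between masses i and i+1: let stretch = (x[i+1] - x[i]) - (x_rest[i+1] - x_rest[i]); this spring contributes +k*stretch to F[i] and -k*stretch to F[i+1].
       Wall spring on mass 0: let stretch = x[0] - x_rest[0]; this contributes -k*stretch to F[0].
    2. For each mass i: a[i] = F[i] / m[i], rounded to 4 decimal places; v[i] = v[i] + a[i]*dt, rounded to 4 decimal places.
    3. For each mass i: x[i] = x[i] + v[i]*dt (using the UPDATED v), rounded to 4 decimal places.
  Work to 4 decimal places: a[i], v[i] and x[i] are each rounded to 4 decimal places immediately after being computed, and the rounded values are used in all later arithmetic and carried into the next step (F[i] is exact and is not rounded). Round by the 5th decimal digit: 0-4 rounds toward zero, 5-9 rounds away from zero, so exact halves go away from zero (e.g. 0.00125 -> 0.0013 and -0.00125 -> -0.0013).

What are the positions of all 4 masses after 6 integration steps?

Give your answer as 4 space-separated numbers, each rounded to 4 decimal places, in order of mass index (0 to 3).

Answer: 6.3729 13.4306 19.1766 25.0066

Derivation:
Step 0: x=[6.0000 14.0000 19.0000 25.0000] v=[0.0000 0.0000 0.0000 0.0000]
Step 1: x=[6.0200 13.9700 19.0100 25.0000] v=[0.2000 -0.3000 0.1000 0.0000]
Step 2: x=[6.0593 13.9109 19.0295 25.0001] v=[0.3930 -0.5910 0.1950 0.0010]
Step 3: x=[6.1165 13.8245 19.0575 25.0005] v=[0.5722 -0.8643 0.2802 0.0039]
Step 4: x=[6.1896 13.7133 19.0926 25.0015] v=[0.7314 -1.1118 0.3512 0.0096]
Step 5: x=[6.2761 13.5807 19.1330 25.0034] v=[0.8648 -1.3262 0.4042 0.0187]
Step 6: x=[6.3729 13.4306 19.1766 25.0066] v=[0.9677 -1.5014 0.4360 0.0317]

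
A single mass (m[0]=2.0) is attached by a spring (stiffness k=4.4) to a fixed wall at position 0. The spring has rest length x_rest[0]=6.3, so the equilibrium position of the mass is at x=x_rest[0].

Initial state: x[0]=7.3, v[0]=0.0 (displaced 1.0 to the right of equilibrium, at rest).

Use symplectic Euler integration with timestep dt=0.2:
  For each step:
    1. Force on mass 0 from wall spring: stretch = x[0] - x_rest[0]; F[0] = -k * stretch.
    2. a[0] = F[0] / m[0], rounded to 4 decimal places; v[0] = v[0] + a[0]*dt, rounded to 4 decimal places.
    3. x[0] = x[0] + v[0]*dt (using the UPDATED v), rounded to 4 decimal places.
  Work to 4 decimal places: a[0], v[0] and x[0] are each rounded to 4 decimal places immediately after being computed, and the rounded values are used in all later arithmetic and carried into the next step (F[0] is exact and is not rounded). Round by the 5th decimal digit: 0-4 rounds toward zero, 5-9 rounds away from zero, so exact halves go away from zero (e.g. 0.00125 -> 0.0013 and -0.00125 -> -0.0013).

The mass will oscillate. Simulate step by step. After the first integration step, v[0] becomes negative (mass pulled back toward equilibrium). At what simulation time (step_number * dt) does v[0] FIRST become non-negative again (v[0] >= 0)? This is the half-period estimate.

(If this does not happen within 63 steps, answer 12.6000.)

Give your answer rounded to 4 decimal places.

Step 0: x=[7.3000] v=[0.0000]
Step 1: x=[7.2120] v=[-0.4400]
Step 2: x=[7.0437] v=[-0.8413]
Step 3: x=[6.8100] v=[-1.1685]
Step 4: x=[6.5314] v=[-1.3929]
Step 5: x=[6.2325] v=[-1.4947]
Step 6: x=[5.9395] v=[-1.4650]
Step 7: x=[5.6782] v=[-1.3064]
Step 8: x=[5.4716] v=[-1.0328]
Step 9: x=[5.3379] v=[-0.6683]
Step 10: x=[5.2889] v=[-0.2450]
Step 11: x=[5.3289] v=[0.1999]
First v>=0 after going negative at step 11, time=2.2000

Answer: 2.2000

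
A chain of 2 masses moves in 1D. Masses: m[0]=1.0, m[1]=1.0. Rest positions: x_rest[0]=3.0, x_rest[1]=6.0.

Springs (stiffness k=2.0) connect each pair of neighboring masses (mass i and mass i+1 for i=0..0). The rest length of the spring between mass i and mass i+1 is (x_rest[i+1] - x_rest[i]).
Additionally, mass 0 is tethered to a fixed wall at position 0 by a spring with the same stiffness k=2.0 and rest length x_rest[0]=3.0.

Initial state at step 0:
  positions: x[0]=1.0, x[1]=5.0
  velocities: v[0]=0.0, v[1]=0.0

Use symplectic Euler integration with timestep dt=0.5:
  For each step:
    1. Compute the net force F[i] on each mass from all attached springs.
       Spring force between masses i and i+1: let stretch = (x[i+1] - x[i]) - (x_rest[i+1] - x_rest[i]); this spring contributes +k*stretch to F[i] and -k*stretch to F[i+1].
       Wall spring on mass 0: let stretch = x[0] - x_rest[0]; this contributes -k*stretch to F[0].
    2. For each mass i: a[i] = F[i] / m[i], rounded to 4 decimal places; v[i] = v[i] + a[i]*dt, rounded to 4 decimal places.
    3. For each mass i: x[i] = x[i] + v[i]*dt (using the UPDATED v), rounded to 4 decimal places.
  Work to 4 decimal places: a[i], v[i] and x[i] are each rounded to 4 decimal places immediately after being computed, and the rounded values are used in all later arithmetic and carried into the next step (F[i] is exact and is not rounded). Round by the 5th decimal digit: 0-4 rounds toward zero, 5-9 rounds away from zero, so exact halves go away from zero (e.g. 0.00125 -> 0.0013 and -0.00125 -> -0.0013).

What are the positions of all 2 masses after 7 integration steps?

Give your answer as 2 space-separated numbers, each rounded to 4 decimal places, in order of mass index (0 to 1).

Answer: 5.1797 6.9141

Derivation:
Step 0: x=[1.0000 5.0000] v=[0.0000 0.0000]
Step 1: x=[2.5000 4.5000] v=[3.0000 -1.0000]
Step 2: x=[3.7500 4.5000] v=[2.5000 0.0000]
Step 3: x=[3.5000 5.6250] v=[-0.5000 2.2500]
Step 4: x=[2.5625 7.1875] v=[-1.8750 3.1250]
Step 5: x=[2.6563 7.9375] v=[0.1875 1.5000]
Step 6: x=[4.0625 7.5469] v=[2.8124 -0.7812]
Step 7: x=[5.1797 6.9141] v=[2.2343 -1.2656]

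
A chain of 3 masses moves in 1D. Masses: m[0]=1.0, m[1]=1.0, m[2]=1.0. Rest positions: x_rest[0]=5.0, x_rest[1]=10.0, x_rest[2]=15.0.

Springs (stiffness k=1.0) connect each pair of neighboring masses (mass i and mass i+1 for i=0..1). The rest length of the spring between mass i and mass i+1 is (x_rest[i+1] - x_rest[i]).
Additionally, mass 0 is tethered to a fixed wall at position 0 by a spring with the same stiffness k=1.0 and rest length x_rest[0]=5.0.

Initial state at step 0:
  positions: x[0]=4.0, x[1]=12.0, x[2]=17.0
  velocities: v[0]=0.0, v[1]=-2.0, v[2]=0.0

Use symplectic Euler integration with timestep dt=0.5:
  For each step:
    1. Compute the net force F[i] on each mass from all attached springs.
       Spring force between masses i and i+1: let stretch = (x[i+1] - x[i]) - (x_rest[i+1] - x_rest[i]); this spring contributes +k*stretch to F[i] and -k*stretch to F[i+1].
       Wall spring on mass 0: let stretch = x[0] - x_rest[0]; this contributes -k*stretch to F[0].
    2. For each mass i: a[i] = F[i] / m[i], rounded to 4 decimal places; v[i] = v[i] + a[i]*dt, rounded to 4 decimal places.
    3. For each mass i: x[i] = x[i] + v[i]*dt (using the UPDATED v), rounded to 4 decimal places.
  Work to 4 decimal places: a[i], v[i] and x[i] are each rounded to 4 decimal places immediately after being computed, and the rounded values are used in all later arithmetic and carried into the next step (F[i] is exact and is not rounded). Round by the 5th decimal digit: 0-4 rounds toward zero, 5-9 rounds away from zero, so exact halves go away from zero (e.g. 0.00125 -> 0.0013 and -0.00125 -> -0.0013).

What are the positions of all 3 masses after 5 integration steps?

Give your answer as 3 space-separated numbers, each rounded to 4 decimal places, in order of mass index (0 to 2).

Answer: 4.4776 10.6221 12.5507

Derivation:
Step 0: x=[4.0000 12.0000 17.0000] v=[0.0000 -2.0000 0.0000]
Step 1: x=[5.0000 10.2500 17.0000] v=[2.0000 -3.5000 0.0000]
Step 2: x=[6.0625 8.8750 16.5625] v=[2.1250 -2.7500 -0.8750]
Step 3: x=[6.3125 8.7188 15.4531] v=[0.5000 -0.3125 -2.2188]
Step 4: x=[5.5860 9.6446 13.9101] v=[-1.4531 1.8515 -3.0860]
Step 5: x=[4.4776 10.6221 12.5507] v=[-2.2168 1.9550 -2.7188]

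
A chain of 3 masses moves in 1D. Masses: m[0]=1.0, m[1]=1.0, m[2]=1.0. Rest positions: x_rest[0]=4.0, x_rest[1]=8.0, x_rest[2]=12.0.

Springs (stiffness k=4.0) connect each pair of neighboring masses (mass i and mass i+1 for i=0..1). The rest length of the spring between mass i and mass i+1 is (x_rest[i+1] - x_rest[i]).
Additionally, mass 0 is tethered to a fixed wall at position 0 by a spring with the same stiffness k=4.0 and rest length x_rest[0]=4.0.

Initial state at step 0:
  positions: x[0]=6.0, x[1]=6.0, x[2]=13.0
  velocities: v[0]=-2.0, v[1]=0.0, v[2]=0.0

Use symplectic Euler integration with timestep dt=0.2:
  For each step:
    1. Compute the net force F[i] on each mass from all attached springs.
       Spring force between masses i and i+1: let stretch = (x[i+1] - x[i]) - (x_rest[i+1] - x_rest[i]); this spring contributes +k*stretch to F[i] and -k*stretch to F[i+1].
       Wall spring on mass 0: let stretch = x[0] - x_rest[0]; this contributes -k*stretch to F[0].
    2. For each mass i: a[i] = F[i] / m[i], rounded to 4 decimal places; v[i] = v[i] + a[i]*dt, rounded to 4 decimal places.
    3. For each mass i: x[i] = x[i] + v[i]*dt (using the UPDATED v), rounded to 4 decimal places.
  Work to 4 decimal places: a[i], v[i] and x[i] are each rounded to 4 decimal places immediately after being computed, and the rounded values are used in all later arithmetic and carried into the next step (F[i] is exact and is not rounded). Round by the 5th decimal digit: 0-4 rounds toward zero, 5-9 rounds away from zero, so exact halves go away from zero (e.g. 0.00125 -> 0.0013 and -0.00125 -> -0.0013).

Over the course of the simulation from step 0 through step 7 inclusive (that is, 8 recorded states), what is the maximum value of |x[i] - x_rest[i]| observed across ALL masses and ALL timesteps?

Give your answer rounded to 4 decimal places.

Step 0: x=[6.0000 6.0000 13.0000] v=[-2.0000 0.0000 0.0000]
Step 1: x=[4.6400 7.1200 12.5200] v=[-6.8000 5.6000 -2.4000]
Step 2: x=[2.9344 8.7072 11.8160] v=[-8.5280 7.9360 -3.5200]
Step 3: x=[1.6829 9.8682 11.2546] v=[-6.2573 5.8048 -2.8070]
Step 4: x=[1.4718 9.9413 11.1114] v=[-1.0554 0.3657 -0.7161]
Step 5: x=[2.3804 8.8465 11.4210] v=[4.5428 -5.4738 1.5478]
Step 6: x=[3.9427 7.1291 11.9586] v=[7.8114 -8.5871 2.6882]
Step 7: x=[5.3840 5.6746 12.3635] v=[7.2064 -7.2726 2.0246]
Max displacement = 2.5282

Answer: 2.5282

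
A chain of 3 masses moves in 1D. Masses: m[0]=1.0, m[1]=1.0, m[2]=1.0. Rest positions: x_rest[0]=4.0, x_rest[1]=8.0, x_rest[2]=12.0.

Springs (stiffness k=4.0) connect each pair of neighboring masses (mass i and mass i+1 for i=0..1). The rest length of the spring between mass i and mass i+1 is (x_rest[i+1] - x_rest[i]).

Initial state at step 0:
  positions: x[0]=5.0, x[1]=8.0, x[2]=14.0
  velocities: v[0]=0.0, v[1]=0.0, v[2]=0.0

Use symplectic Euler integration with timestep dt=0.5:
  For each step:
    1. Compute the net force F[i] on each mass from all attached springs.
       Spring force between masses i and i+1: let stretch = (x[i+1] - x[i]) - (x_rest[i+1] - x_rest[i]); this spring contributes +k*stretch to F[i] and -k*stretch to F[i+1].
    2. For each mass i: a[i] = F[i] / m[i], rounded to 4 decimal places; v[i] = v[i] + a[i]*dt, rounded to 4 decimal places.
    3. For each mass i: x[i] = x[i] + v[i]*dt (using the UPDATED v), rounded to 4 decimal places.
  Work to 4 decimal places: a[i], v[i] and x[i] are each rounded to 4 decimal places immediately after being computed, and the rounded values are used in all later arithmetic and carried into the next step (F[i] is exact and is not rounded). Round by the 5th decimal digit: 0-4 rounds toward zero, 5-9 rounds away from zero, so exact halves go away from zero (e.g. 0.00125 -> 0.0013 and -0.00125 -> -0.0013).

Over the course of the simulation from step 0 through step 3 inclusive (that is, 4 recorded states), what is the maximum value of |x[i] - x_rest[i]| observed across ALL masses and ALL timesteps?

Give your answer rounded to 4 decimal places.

Step 0: x=[5.0000 8.0000 14.0000] v=[0.0000 0.0000 0.0000]
Step 1: x=[4.0000 11.0000 12.0000] v=[-2.0000 6.0000 -4.0000]
Step 2: x=[6.0000 8.0000 13.0000] v=[4.0000 -6.0000 2.0000]
Step 3: x=[6.0000 8.0000 13.0000] v=[0.0000 0.0000 0.0000]
Max displacement = 3.0000

Answer: 3.0000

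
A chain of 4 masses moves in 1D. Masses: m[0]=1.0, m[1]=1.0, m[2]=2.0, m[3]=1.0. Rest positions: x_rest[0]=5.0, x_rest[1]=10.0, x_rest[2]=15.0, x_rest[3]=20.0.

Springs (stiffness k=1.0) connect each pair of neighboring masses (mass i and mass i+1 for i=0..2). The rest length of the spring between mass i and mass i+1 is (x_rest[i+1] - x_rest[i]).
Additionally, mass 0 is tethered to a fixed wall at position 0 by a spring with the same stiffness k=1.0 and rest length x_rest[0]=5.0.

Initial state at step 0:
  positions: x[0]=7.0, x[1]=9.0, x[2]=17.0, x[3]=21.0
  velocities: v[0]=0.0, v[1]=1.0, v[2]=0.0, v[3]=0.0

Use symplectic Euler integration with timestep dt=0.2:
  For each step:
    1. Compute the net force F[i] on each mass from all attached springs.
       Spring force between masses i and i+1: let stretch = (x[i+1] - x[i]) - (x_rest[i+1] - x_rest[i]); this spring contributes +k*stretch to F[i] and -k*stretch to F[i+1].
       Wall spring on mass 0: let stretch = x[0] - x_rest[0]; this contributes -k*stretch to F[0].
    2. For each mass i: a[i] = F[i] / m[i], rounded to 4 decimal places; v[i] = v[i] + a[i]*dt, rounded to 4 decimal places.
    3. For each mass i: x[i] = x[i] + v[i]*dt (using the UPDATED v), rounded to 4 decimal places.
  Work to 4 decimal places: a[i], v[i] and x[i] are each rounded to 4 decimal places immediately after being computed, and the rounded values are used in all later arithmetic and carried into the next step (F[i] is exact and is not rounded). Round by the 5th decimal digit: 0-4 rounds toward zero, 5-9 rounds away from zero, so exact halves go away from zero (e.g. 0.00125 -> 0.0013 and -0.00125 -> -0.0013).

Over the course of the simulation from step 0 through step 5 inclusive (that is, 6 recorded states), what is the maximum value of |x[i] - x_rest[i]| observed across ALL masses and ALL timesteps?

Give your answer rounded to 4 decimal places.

Answer: 2.3538

Derivation:
Step 0: x=[7.0000 9.0000 17.0000 21.0000] v=[0.0000 1.0000 0.0000 0.0000]
Step 1: x=[6.8000 9.4400 16.9200 21.0400] v=[-1.0000 2.2000 -0.4000 0.2000]
Step 2: x=[6.4336 10.0736 16.7728 21.1152] v=[-1.8320 3.1680 -0.7360 0.3760]
Step 3: x=[5.9555 10.8296 16.5785 21.2167] v=[-2.3907 3.7798 -0.9717 0.5075]
Step 4: x=[5.4341 11.6206 16.3619 21.3327] v=[-2.6070 3.9548 -1.0828 0.5799]
Step 5: x=[4.9428 12.3538 16.1499 21.4498] v=[-2.4565 3.6658 -1.0598 0.5857]
Max displacement = 2.3538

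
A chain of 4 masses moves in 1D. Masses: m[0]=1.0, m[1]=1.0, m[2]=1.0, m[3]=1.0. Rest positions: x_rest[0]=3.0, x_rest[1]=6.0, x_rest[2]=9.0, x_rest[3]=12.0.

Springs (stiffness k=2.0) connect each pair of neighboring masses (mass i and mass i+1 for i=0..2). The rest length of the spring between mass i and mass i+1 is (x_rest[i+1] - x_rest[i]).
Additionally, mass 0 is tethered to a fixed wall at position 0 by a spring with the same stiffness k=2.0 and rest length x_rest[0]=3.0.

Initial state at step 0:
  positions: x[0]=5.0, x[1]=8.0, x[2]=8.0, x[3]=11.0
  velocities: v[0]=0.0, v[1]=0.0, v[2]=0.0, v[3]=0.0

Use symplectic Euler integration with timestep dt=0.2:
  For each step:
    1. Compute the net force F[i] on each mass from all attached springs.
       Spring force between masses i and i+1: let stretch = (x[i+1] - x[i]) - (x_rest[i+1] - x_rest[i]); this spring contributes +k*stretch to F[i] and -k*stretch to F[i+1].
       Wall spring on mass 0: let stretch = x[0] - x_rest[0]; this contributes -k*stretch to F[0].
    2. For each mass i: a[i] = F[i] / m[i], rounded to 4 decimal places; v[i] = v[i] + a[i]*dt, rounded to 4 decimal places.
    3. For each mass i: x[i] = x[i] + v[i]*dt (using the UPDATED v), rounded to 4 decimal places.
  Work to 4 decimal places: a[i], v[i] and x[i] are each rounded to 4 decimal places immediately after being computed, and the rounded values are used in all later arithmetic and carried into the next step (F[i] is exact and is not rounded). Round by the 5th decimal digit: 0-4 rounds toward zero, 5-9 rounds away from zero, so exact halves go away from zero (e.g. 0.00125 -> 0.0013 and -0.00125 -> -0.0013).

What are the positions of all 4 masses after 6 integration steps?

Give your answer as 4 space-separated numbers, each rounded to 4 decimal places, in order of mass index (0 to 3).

Step 0: x=[5.0000 8.0000 8.0000 11.0000] v=[0.0000 0.0000 0.0000 0.0000]
Step 1: x=[4.8400 7.7600 8.2400 11.0000] v=[-0.8000 -1.2000 1.2000 0.0000]
Step 2: x=[4.5264 7.3248 8.6624 11.0192] v=[-1.5680 -2.1760 2.1120 0.0960]
Step 3: x=[4.0746 6.7727 9.1663 11.0899] v=[-2.2592 -2.7603 2.5197 0.3533]
Step 4: x=[3.5126 6.1963 9.6326 11.2467] v=[-2.8098 -2.8821 2.3317 0.7839]
Step 5: x=[2.8843 5.6801 9.9532 11.5144] v=[-3.1414 -2.5811 1.6028 1.3383]
Step 6: x=[2.2489 5.2821 10.0568 11.8972] v=[-3.1768 -1.9902 0.5180 1.9138]

Answer: 2.2489 5.2821 10.0568 11.8972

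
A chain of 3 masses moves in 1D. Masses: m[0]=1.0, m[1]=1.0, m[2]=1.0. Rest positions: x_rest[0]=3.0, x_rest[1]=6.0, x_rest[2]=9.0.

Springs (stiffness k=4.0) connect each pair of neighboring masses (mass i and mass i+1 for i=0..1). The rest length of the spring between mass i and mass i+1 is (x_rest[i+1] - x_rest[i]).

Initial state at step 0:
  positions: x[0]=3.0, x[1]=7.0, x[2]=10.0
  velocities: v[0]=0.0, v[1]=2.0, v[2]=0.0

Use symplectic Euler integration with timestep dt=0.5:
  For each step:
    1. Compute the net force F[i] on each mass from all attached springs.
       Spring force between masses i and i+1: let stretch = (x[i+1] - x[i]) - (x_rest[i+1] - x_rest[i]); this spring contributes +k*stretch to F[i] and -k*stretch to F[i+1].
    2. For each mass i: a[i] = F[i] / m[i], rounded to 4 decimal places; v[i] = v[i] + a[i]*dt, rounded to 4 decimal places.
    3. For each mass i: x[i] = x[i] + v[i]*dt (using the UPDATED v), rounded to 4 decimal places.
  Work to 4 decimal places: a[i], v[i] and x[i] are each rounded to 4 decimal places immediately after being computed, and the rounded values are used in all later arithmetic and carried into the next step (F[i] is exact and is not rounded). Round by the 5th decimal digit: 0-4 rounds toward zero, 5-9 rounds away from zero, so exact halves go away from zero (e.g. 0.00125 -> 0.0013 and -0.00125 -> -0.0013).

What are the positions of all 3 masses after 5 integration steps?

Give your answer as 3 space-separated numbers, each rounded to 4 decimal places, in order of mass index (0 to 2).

Step 0: x=[3.0000 7.0000 10.0000] v=[0.0000 2.0000 0.0000]
Step 1: x=[4.0000 7.0000 10.0000] v=[2.0000 0.0000 0.0000]
Step 2: x=[5.0000 7.0000 10.0000] v=[2.0000 0.0000 0.0000]
Step 3: x=[5.0000 8.0000 10.0000] v=[0.0000 2.0000 0.0000]
Step 4: x=[5.0000 8.0000 11.0000] v=[0.0000 0.0000 2.0000]
Step 5: x=[5.0000 8.0000 12.0000] v=[0.0000 0.0000 2.0000]

Answer: 5.0000 8.0000 12.0000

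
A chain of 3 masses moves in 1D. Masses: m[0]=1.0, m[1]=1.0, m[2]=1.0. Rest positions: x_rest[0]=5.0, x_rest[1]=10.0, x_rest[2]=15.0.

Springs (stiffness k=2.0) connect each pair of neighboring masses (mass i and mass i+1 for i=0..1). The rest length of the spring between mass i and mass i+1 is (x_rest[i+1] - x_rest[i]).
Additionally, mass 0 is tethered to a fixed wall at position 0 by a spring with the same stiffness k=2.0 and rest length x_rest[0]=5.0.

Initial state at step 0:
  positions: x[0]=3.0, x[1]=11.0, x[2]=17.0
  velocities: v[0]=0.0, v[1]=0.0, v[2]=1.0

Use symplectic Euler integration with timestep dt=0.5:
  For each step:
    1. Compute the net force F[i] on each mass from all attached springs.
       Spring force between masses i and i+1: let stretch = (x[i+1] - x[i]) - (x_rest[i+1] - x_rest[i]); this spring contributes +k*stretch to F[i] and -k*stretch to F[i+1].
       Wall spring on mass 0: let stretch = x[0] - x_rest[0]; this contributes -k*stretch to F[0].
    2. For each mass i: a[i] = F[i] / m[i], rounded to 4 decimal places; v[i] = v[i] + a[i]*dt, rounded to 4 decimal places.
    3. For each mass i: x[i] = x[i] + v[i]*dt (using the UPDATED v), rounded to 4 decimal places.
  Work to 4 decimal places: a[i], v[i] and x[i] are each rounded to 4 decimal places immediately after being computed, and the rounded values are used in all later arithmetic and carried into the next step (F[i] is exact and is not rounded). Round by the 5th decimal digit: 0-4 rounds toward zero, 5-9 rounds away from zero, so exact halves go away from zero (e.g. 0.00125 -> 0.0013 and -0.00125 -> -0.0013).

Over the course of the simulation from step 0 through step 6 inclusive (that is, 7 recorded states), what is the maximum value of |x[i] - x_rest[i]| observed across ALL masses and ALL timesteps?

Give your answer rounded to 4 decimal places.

Step 0: x=[3.0000 11.0000 17.0000] v=[0.0000 0.0000 1.0000]
Step 1: x=[5.5000 10.0000 17.0000] v=[5.0000 -2.0000 0.0000]
Step 2: x=[7.5000 10.2500 16.0000] v=[4.0000 0.5000 -2.0000]
Step 3: x=[7.1250 12.0000 14.6250] v=[-0.7500 3.5000 -2.7500]
Step 4: x=[5.6250 12.6250 14.4375] v=[-3.0000 1.2500 -0.3750]
Step 5: x=[4.8125 10.6563 15.8438] v=[-1.6250 -3.9375 2.8125]
Step 6: x=[4.5157 8.3594 17.1563] v=[-0.5937 -4.5938 2.6250]
Max displacement = 2.6250

Answer: 2.6250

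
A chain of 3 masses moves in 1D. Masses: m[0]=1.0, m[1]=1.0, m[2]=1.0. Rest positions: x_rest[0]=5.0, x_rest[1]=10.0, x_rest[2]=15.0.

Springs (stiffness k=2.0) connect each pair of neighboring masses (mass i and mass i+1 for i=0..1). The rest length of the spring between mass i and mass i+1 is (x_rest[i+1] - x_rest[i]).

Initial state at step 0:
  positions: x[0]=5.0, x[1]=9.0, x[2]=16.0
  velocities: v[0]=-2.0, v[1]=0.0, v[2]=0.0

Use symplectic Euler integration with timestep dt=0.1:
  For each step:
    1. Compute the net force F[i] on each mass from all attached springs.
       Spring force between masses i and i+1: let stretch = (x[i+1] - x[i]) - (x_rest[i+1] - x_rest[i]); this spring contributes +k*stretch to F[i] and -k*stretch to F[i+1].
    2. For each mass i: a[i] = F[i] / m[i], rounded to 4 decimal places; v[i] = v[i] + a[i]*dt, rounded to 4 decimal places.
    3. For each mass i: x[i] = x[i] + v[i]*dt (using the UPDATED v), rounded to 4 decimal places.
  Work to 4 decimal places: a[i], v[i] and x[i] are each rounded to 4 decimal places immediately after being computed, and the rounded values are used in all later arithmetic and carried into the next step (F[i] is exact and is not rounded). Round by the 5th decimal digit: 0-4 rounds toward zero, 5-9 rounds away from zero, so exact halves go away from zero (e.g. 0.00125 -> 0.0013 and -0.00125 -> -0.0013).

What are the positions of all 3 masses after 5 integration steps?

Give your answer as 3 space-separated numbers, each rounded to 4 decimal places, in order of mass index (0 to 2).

Step 0: x=[5.0000 9.0000 16.0000] v=[-2.0000 0.0000 0.0000]
Step 1: x=[4.7800 9.0600 15.9600] v=[-2.2000 0.6000 -0.4000]
Step 2: x=[4.5456 9.1724 15.8820] v=[-2.3440 1.1240 -0.7800]
Step 3: x=[4.3037 9.3265 15.7698] v=[-2.4186 1.5406 -1.1219]
Step 4: x=[4.0623 9.5090 15.6287] v=[-2.4140 1.8247 -1.4106]
Step 5: x=[3.8298 9.7049 15.4653] v=[-2.3247 1.9593 -1.6345]

Answer: 3.8298 9.7049 15.4653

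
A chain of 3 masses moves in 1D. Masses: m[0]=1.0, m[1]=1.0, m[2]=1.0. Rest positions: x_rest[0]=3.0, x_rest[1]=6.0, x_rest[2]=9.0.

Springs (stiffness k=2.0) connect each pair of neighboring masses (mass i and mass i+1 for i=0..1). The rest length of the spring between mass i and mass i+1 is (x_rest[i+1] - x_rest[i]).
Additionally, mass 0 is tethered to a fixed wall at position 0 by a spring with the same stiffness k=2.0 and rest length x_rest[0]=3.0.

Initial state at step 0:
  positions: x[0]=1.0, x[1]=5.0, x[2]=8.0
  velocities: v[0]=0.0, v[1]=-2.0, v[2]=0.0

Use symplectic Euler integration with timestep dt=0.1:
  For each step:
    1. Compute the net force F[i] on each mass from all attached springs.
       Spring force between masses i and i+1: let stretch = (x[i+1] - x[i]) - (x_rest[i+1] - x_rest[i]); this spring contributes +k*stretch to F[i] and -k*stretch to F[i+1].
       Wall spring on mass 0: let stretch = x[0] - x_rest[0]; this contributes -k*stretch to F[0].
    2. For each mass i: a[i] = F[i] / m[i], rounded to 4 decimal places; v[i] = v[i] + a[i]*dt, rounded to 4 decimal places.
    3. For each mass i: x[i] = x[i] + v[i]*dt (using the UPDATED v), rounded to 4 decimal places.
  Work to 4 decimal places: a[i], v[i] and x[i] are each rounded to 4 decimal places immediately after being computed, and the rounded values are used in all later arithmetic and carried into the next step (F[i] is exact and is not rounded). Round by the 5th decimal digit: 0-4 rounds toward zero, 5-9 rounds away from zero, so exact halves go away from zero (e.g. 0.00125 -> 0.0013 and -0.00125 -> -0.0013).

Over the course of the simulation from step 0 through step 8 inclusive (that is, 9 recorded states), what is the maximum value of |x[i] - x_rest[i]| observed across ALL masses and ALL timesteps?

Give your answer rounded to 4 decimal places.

Answer: 2.4011

Derivation:
Step 0: x=[1.0000 5.0000 8.0000] v=[0.0000 -2.0000 0.0000]
Step 1: x=[1.0600 4.7800 8.0000] v=[0.6000 -2.2000 0.0000]
Step 2: x=[1.1732 4.5500 7.9956] v=[1.1320 -2.3000 -0.0440]
Step 3: x=[1.3305 4.3214 7.9823] v=[1.5727 -2.2862 -0.1331]
Step 4: x=[1.5210 4.1062 7.9558] v=[1.9048 -2.1522 -0.2653]
Step 5: x=[1.7328 3.9163 7.9123] v=[2.1176 -1.8993 -0.4352]
Step 6: x=[1.9536 3.7626 7.8489] v=[2.2077 -1.5368 -0.6344]
Step 7: x=[2.1715 3.6545 7.7637] v=[2.1788 -1.0813 -0.8517]
Step 8: x=[2.3756 3.5989 7.6564] v=[2.0411 -0.5561 -1.0735]
Max displacement = 2.4011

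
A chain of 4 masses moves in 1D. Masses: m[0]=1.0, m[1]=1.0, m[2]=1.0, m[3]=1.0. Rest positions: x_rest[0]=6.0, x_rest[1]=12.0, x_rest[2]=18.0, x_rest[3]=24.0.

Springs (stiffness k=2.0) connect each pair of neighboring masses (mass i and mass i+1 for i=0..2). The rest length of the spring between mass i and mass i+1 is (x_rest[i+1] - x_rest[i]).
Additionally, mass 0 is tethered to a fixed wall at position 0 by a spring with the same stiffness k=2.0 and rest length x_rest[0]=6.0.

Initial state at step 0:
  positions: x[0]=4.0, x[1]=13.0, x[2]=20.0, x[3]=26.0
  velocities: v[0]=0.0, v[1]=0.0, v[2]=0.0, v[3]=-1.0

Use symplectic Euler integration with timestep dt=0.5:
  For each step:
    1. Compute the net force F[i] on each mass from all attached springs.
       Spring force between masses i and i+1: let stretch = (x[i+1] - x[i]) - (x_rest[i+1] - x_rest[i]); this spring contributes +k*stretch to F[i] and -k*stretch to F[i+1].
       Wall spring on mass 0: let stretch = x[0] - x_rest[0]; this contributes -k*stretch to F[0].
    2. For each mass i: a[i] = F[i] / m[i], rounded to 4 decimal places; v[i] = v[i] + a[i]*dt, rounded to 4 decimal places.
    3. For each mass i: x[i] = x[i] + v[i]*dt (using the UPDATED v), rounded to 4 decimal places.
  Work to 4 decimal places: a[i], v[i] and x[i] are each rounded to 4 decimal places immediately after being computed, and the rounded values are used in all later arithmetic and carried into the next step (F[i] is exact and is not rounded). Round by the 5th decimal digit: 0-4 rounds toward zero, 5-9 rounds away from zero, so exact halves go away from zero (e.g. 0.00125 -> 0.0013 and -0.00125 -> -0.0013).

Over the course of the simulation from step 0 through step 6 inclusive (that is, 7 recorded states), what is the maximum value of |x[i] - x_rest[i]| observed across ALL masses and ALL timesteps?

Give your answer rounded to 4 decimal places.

Step 0: x=[4.0000 13.0000 20.0000 26.0000] v=[0.0000 0.0000 0.0000 -1.0000]
Step 1: x=[6.5000 12.0000 19.5000 25.5000] v=[5.0000 -2.0000 -1.0000 -1.0000]
Step 2: x=[8.5000 12.0000 18.2500 25.0000] v=[4.0000 0.0000 -2.5000 -1.0000]
Step 3: x=[8.0000 13.3750 17.2500 24.1250] v=[-1.0000 2.7500 -2.0000 -1.7500]
Step 4: x=[6.1875 14.0000 17.7500 22.8125] v=[-3.6250 1.2500 1.0000 -2.6250]
Step 5: x=[5.1875 12.5938 18.9063 21.9688] v=[-2.0000 -2.8125 2.3125 -1.6875]
Step 6: x=[5.2969 10.6407 18.4376 22.5938] v=[0.2188 -3.9063 -0.9375 1.2500]
Max displacement = 2.5000

Answer: 2.5000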